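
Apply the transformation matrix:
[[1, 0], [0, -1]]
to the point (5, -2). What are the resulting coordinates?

Matrix multiplication:
[[1, 0], [0, -1]] × [5, -2]ᵀ
= [(1)(5) + (0)(-2), (0)(5) + (-1)(-2)]ᵀ
= [5, 2]ᵀ
Result: (5, 2)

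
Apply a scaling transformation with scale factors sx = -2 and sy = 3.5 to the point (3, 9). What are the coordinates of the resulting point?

Scaling matrix:
[[-2, 0], [0, 3.50]]
Result: (3 × -2, 9 × 3.5) = (-6, 31.5)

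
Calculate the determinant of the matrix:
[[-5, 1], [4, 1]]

For a 2×2 matrix [[a, b], [c, d]], det = ad - bc
det = (-5)(1) - (1)(4) = -5 - 4 = -9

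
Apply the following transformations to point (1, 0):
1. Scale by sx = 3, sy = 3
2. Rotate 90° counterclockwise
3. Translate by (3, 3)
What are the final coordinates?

Step 1: Scale → (3, 0)
Step 2: Rotate 90° → (0, 3)
Step 3: Translate → (3, 6)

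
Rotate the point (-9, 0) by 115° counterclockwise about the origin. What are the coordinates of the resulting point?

Rotation matrix for 115°: [[cos 115°, -sin 115°], [sin 115°, cos 115°]] ≈ [[-0.422618, -0.906308], [0.906308, -0.422618]]
[[-0.422618, -0.906308], [0.906308, -0.422618]] × [-9, 0]ᵀ ≈ [3.8036, -8.1568]ᵀ
Result: (3.8036, -8.1568)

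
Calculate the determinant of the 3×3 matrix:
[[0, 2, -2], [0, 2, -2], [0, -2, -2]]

Expansion along first row:
det = 0·det([[2,-2],[-2,-2]]) - 2·det([[0,-2],[0,-2]]) + -2·det([[0,2],[0,-2]])
    = 0·(2·-2 - -2·-2) - 2·(0·-2 - -2·0) + -2·(0·-2 - 2·0)
    = 0·-8 - 2·0 + -2·0
    = 0 + 0 + 0 = 0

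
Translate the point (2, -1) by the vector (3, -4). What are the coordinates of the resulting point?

Translation by (3, -4) (homogeneous matrix [[1, 0, 3], [0, 1, -4], [0, 0, 1]]):
x' = 2 + 3 = 5
y' = -1 + -4 = -5
Result: (5, -5)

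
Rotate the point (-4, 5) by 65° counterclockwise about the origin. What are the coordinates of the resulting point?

Rotation matrix for 65°: [[cos 65°, -sin 65°], [sin 65°, cos 65°]] ≈ [[0.422618, -0.906308], [0.906308, 0.422618]]
[[0.422618, -0.906308], [0.906308, 0.422618]] × [-4, 5]ᵀ ≈ [-6.2220, -1.5121]ᵀ
Result: (-6.2220, -1.5121)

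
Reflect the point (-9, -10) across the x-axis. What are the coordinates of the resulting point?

Reflection across x-axis: (-9, -10) → (-9, 10)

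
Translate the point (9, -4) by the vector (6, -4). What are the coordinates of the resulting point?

Translation by (6, -4) (homogeneous matrix [[1, 0, 6], [0, 1, -4], [0, 0, 1]]):
x' = 9 + 6 = 15
y' = -4 + -4 = -8
Result: (15, -8)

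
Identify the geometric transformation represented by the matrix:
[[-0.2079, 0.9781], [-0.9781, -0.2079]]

This matrix represents: rotation by 258° counterclockwise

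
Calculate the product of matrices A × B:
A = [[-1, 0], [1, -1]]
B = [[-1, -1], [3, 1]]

Matrix multiplication:
C[0][0] = -1×-1 + 0×3 = 1
C[0][1] = -1×-1 + 0×1 = 1
C[1][0] = 1×-1 + -1×3 = -4
C[1][1] = 1×-1 + -1×1 = -2
Result: [[1, 1], [-4, -2]]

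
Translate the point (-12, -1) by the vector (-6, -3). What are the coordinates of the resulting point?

Translation by (-6, -3) (homogeneous matrix [[1, 0, -6], [0, 1, -3], [0, 0, 1]]):
x' = -12 + -6 = -18
y' = -1 + -3 = -4
Result: (-18, -4)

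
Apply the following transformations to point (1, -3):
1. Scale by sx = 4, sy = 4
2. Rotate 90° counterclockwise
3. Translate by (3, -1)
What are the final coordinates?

Step 1: Scale → (4, -12)
Step 2: Rotate 90° → (12, 4)
Step 3: Translate → (15, 3)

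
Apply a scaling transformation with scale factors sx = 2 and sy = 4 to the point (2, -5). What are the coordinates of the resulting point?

Scaling matrix:
[[2, 0], [0, 4]]
Result: (2 × 2, -5 × 4) = (4, -20)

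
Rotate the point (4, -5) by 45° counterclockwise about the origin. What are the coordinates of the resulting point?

Rotation matrix for 45°: [[cos 45°, -sin 45°], [sin 45°, cos 45°]] ≈ [[0.707107, -0.707107], [0.707107, 0.707107]]
[[0.707107, -0.707107], [0.707107, 0.707107]] × [4, -5]ᵀ ≈ [6.3640, -0.7071]ᵀ
Result: (6.3640, -0.7071)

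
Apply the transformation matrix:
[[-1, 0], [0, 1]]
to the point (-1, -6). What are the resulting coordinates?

Matrix multiplication:
[[-1, 0], [0, 1]] × [-1, -6]ᵀ
= [(-1)(-1) + (0)(-6), (0)(-1) + (1)(-6)]ᵀ
= [1, -6]ᵀ
Result: (1, -6)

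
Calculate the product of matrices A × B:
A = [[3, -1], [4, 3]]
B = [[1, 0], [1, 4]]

Matrix multiplication:
C[0][0] = 3×1 + -1×1 = 2
C[0][1] = 3×0 + -1×4 = -4
C[1][0] = 4×1 + 3×1 = 7
C[1][1] = 4×0 + 3×4 = 12
Result: [[2, -4], [7, 12]]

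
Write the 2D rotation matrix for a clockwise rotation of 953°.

Rotation matrix formula: [[cos θ, -sin θ], [sin θ, cos θ]]
A clockwise rotation by 953° is equivalent to a counterclockwise rotation by -953°.
For θ = -953°:
cos(-953°) = -0.6018
sin(-953°) = 0.7986
Result: [[-0.6018, -0.7986], [0.7986, -0.6018]]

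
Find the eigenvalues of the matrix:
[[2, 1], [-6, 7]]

Characteristic equation: det(A - λI) = 0
λ² - (trace)λ + (det) = 0
trace = 2 + 7 = 9, det = (2)(7) - (1)(-6) = 20
λ² - (9)λ + (20) = 0
λ = (9 ± √((9)² - 4·(20))) / 2 = (9 ± √1) / 2
Solving: λ = 4, 5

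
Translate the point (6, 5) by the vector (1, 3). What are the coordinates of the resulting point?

Translation by (1, 3) (homogeneous matrix [[1, 0, 1], [0, 1, 3], [0, 0, 1]]):
x' = 6 + 1 = 7
y' = 5 + 3 = 8
Result: (7, 8)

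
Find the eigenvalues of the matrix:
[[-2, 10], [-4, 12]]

Characteristic equation: det(A - λI) = 0
λ² - (trace)λ + (det) = 0
trace = -2 + 12 = 10, det = (-2)(12) - (10)(-4) = 16
λ² - (10)λ + (16) = 0
λ = (10 ± √((10)² - 4·(16))) / 2 = (10 ± √36) / 2
Solving: λ = 2, 8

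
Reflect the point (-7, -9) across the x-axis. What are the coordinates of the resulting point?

Reflection across x-axis: (-7, -9) → (-7, 9)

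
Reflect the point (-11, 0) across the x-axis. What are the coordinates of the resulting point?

Reflection across x-axis: (-11, 0) → (-11, 0)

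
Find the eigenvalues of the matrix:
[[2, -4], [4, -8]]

Characteristic equation: det(A - λI) = 0
λ² - (trace)λ + (det) = 0
trace = 2 + -8 = -6, det = (2)(-8) - (-4)(4) = 0
λ² - (-6)λ + (0) = 0
λ = (-6 ± √((-6)² - 4·(0))) / 2 = (-6 ± √36) / 2
Solving: λ = -6, 0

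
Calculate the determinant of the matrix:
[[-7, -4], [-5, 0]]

For a 2×2 matrix [[a, b], [c, d]], det = ad - bc
det = (-7)(0) - (-4)(-5) = 0 - 20 = -20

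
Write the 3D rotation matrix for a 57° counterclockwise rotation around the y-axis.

Rotation matrix for counterclockwise 57° around y-axis:
cos(57°) = 0.5446, sin(57°) = 0.8387
Result: [[0.5446, 0, 0.8387], [0, 1, 0], [-0.8387, 0, 0.5446]]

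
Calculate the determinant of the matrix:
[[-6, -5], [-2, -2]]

For a 2×2 matrix [[a, b], [c, d]], det = ad - bc
det = (-6)(-2) - (-5)(-2) = 12 - 10 = 2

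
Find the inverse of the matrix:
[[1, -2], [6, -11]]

For [[a,b],[c,d]], inverse = (1/det)·[[d,-b],[-c,a]]
det = (1)(-11) - (-2)(6) = -11 - -12 = 1
Inverse = [[-11, 2], [-6, 1]]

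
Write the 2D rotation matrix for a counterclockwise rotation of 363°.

Rotation matrix formula: [[cos θ, -sin θ], [sin θ, cos θ]]
For θ = 363°:
cos(363°) = 0.9986
sin(363°) = 0.0523
Result: [[0.9986, -0.0523], [0.0523, 0.9986]]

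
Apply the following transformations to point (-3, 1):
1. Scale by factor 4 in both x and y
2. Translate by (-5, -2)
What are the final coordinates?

Step 1: Scale (-3, 1) by 4 → (-12, 4)
Step 2: Translate by (-5, -2) → (-17, 2)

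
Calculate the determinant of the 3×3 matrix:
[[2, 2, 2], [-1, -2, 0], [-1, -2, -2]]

Expansion along first row:
det = 2·det([[-2,0],[-2,-2]]) - 2·det([[-1,0],[-1,-2]]) + 2·det([[-1,-2],[-1,-2]])
    = 2·(-2·-2 - 0·-2) - 2·(-1·-2 - 0·-1) + 2·(-1·-2 - -2·-1)
    = 2·4 - 2·2 + 2·0
    = 8 + -4 + 0 = 4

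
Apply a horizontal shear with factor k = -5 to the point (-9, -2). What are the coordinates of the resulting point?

Shear matrix for horizontal shear with factor k = -5:
[[1, -5], [0, 1]]
Result: (-9, -2) → (1, -2)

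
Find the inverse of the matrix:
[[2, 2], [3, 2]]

For [[a,b],[c,d]], inverse = (1/det)·[[d,-b],[-c,a]]
det = (2)(2) - (2)(3) = 4 - 6 = -2
Inverse = (1/-2)·[[2, -2], [-3, 2]]
= [[-1, 1], [3/2, -1]]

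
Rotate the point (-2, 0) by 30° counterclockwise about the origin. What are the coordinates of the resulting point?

Rotation matrix for 30°: [[cos 30°, -sin 30°], [sin 30°, cos 30°]] ≈ [[0.866025, -0.500000], [0.500000, 0.866025]]
[[0.866025, -0.500000], [0.500000, 0.866025]] × [-2, 0]ᵀ ≈ [-1.7321, -1]ᵀ
Result: (-1.7321, -1)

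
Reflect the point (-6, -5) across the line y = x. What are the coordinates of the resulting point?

Reflection across line y = x: (-6, -5) → (-5, -6)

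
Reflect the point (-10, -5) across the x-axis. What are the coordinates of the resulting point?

Reflection across x-axis: (-10, -5) → (-10, 5)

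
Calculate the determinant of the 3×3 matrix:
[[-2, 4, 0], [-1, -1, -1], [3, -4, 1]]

Expansion along first row:
det = -2·det([[-1,-1],[-4,1]]) - 4·det([[-1,-1],[3,1]]) + 0·det([[-1,-1],[3,-4]])
    = -2·(-1·1 - -1·-4) - 4·(-1·1 - -1·3) + 0·(-1·-4 - -1·3)
    = -2·-5 - 4·2 + 0·7
    = 10 + -8 + 0 = 2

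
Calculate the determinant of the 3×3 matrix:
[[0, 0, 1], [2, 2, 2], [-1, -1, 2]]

Expansion along first row:
det = 0·det([[2,2],[-1,2]]) - 0·det([[2,2],[-1,2]]) + 1·det([[2,2],[-1,-1]])
    = 0·(2·2 - 2·-1) - 0·(2·2 - 2·-1) + 1·(2·-1 - 2·-1)
    = 0·6 - 0·6 + 1·0
    = 0 + 0 + 0 = 0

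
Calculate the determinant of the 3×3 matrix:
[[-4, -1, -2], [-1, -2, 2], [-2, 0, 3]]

Expansion along first row:
det = -4·det([[-2,2],[0,3]]) - -1·det([[-1,2],[-2,3]]) + -2·det([[-1,-2],[-2,0]])
    = -4·(-2·3 - 2·0) - -1·(-1·3 - 2·-2) + -2·(-1·0 - -2·-2)
    = -4·-6 - -1·1 + -2·-4
    = 24 + 1 + 8 = 33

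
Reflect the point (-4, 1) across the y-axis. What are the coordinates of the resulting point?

Reflection across y-axis: (-4, 1) → (4, 1)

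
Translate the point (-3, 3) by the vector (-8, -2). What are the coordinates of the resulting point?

Translation by (-8, -2) (homogeneous matrix [[1, 0, -8], [0, 1, -2], [0, 0, 1]]):
x' = -3 + -8 = -11
y' = 3 + -2 = 1
Result: (-11, 1)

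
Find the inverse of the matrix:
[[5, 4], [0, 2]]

For [[a,b],[c,d]], inverse = (1/det)·[[d,-b],[-c,a]]
det = (5)(2) - (4)(0) = 10 - 0 = 10
Inverse = (1/10)·[[2, -4], [0, 5]]
= [[1/5, -2/5], [0, 1/2]]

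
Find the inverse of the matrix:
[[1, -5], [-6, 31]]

For [[a,b],[c,d]], inverse = (1/det)·[[d,-b],[-c,a]]
det = (1)(31) - (-5)(-6) = 31 - 30 = 1
Inverse = [[31, 5], [6, 1]]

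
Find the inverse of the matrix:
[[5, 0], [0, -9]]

For [[a,b],[c,d]], inverse = (1/det)·[[d,-b],[-c,a]]
det = (5)(-9) - (0)(0) = -45 - 0 = -45
Inverse = (1/-45)·[[-9, 0], [0, 5]]
= [[1/5, 0], [0, -1/9]]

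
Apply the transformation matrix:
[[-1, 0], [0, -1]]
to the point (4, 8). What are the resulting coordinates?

Matrix multiplication:
[[-1, 0], [0, -1]] × [4, 8]ᵀ
= [(-1)(4) + (0)(8), (0)(4) + (-1)(8)]ᵀ
= [-4, -8]ᵀ
Result: (-4, -8)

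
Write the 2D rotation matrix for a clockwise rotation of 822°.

Rotation matrix formula: [[cos θ, -sin θ], [sin θ, cos θ]]
A clockwise rotation by 822° is equivalent to a counterclockwise rotation by -822°.
For θ = -822°:
cos(-822°) = -0.2079
sin(-822°) = -0.9781
Result: [[-0.2079, 0.9781], [-0.9781, -0.2079]]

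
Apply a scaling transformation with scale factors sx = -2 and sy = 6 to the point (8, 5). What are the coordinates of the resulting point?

Scaling matrix:
[[-2, 0], [0, 6]]
Result: (8 × -2, 5 × 6) = (-16, 30)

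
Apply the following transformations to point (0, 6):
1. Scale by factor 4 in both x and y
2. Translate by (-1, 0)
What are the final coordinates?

Step 1: Scale (0, 6) by 4 → (0, 24)
Step 2: Translate by (-1, 0) → (-1, 24)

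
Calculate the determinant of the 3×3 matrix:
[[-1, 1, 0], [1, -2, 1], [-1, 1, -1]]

Expansion along first row:
det = -1·det([[-2,1],[1,-1]]) - 1·det([[1,1],[-1,-1]]) + 0·det([[1,-2],[-1,1]])
    = -1·(-2·-1 - 1·1) - 1·(1·-1 - 1·-1) + 0·(1·1 - -2·-1)
    = -1·1 - 1·0 + 0·-1
    = -1 + 0 + 0 = -1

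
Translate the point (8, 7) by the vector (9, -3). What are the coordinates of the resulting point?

Translation by (9, -3) (homogeneous matrix [[1, 0, 9], [0, 1, -3], [0, 0, 1]]):
x' = 8 + 9 = 17
y' = 7 + -3 = 4
Result: (17, 4)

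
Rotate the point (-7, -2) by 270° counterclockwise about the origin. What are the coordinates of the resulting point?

Rotation matrix for 270°: [[cos 270°, -sin 270°], [sin 270°, cos 270°]] = [[0, 1], [-1, 0]]
[[0, 1], [-1, 0]] × [-7, -2]ᵀ = [-2, 7]ᵀ
Result: (-2, 7)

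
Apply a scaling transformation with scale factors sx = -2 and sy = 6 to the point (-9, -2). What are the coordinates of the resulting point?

Scaling matrix:
[[-2, 0], [0, 6]]
Result: (-9 × -2, -2 × 6) = (18, -12)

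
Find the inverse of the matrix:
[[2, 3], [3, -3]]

For [[a,b],[c,d]], inverse = (1/det)·[[d,-b],[-c,a]]
det = (2)(-3) - (3)(3) = -6 - 9 = -15
Inverse = (1/-15)·[[-3, -3], [-3, 2]]
= [[1/5, 1/5], [1/5, -2/15]]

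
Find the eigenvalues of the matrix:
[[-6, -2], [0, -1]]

Characteristic equation: det(A - λI) = 0
λ² - (trace)λ + (det) = 0
trace = -6 + -1 = -7, det = (-6)(-1) - (-2)(0) = 6
λ² - (-7)λ + (6) = 0
λ = (-7 ± √((-7)² - 4·(6))) / 2 = (-7 ± √25) / 2
Solving: λ = -6, -1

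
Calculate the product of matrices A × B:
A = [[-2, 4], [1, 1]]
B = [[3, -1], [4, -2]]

Matrix multiplication:
C[0][0] = -2×3 + 4×4 = 10
C[0][1] = -2×-1 + 4×-2 = -6
C[1][0] = 1×3 + 1×4 = 7
C[1][1] = 1×-1 + 1×-2 = -3
Result: [[10, -6], [7, -3]]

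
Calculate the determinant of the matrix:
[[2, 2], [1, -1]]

For a 2×2 matrix [[a, b], [c, d]], det = ad - bc
det = (2)(-1) - (2)(1) = -2 - 2 = -4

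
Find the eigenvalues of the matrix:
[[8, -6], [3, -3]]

Characteristic equation: det(A - λI) = 0
λ² - (trace)λ + (det) = 0
trace = 8 + -3 = 5, det = (8)(-3) - (-6)(3) = -6
λ² - (5)λ + (-6) = 0
λ = (5 ± √((5)² - 4·(-6))) / 2 = (5 ± √49) / 2
Solving: λ = -1, 6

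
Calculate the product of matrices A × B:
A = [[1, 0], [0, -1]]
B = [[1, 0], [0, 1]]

Matrix multiplication:
C[0][0] = 1×1 + 0×0 = 1
C[0][1] = 1×0 + 0×1 = 0
C[1][0] = 0×1 + -1×0 = 0
C[1][1] = 0×0 + -1×1 = -1
Result: [[1, 0], [0, -1]]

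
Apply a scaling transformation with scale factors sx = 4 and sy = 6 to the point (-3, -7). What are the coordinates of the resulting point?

Scaling matrix:
[[4, 0], [0, 6]]
Result: (-3 × 4, -7 × 6) = (-12, -42)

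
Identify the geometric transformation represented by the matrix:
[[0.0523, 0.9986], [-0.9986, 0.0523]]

This matrix represents: rotation by 273° counterclockwise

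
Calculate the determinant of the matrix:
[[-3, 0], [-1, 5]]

For a 2×2 matrix [[a, b], [c, d]], det = ad - bc
det = (-3)(5) - (0)(-1) = -15 - 0 = -15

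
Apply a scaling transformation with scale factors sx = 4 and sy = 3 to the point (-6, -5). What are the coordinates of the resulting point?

Scaling matrix:
[[4, 0], [0, 3]]
Result: (-6 × 4, -5 × 3) = (-24, -15)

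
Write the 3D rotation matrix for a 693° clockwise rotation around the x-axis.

Rotation matrix for clockwise 693° around x-axis:
A clockwise rotation by 693° is a counterclockwise rotation by -693°.
cos(-693°) = 0.8910, sin(-693°) = 0.4540
Result: [[1, 0, 0], [0, 0.8910, -0.4540], [0, 0.4540, 0.8910]]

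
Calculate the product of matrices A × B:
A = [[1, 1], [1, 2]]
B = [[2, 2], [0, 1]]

Matrix multiplication:
C[0][0] = 1×2 + 1×0 = 2
C[0][1] = 1×2 + 1×1 = 3
C[1][0] = 1×2 + 2×0 = 2
C[1][1] = 1×2 + 2×1 = 4
Result: [[2, 3], [2, 4]]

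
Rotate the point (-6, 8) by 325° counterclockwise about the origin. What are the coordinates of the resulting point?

Rotation matrix for 325°: [[cos 325°, -sin 325°], [sin 325°, cos 325°]] ≈ [[0.819152, 0.573576], [-0.573576, 0.819152]]
[[0.819152, 0.573576], [-0.573576, 0.819152]] × [-6, 8]ᵀ ≈ [-0.3263, 9.9947]ᵀ
Result: (-0.3263, 9.9947)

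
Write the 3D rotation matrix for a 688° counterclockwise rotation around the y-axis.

Rotation matrix for counterclockwise 688° around y-axis:
cos(688°) = 0.8480, sin(688°) = -0.5299
Result: [[0.8480, 0, -0.5299], [0, 1, 0], [0.5299, 0, 0.8480]]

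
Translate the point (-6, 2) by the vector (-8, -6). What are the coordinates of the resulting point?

Translation by (-8, -6) (homogeneous matrix [[1, 0, -8], [0, 1, -6], [0, 0, 1]]):
x' = -6 + -8 = -14
y' = 2 + -6 = -4
Result: (-14, -4)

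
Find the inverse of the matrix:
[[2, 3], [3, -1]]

For [[a,b],[c,d]], inverse = (1/det)·[[d,-b],[-c,a]]
det = (2)(-1) - (3)(3) = -2 - 9 = -11
Inverse = (1/-11)·[[-1, -3], [-3, 2]]
= [[1/11, 3/11], [3/11, -2/11]]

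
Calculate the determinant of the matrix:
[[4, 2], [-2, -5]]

For a 2×2 matrix [[a, b], [c, d]], det = ad - bc
det = (4)(-5) - (2)(-2) = -20 - -4 = -16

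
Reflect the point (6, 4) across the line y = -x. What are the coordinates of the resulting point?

Reflection across line y = -x: (6, 4) → (-4, -6)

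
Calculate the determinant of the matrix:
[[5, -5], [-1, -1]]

For a 2×2 matrix [[a, b], [c, d]], det = ad - bc
det = (5)(-1) - (-5)(-1) = -5 - 5 = -10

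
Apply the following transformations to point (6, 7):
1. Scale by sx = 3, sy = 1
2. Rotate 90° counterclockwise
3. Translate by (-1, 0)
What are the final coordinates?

Step 1: Scale → (18, 7)
Step 2: Rotate 90° → (-7, 18)
Step 3: Translate → (-8, 18)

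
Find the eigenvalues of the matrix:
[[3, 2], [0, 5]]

Characteristic equation: det(A - λI) = 0
λ² - (trace)λ + (det) = 0
trace = 3 + 5 = 8, det = (3)(5) - (2)(0) = 15
λ² - (8)λ + (15) = 0
λ = (8 ± √((8)² - 4·(15))) / 2 = (8 ± √4) / 2
Solving: λ = 3, 5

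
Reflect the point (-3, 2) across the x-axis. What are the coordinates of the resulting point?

Reflection across x-axis: (-3, 2) → (-3, -2)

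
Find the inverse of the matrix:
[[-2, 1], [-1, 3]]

For [[a,b],[c,d]], inverse = (1/det)·[[d,-b],[-c,a]]
det = (-2)(3) - (1)(-1) = -6 - -1 = -5
Inverse = (1/-5)·[[3, -1], [1, -2]]
= [[-3/5, 1/5], [-1/5, 2/5]]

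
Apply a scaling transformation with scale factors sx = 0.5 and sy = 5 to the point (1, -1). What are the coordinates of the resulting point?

Scaling matrix:
[[0.50, 0], [0, 5]]
Result: (1 × 0.5, -1 × 5) = (0.5, -5)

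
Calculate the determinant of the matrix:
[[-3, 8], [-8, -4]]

For a 2×2 matrix [[a, b], [c, d]], det = ad - bc
det = (-3)(-4) - (8)(-8) = 12 - -64 = 76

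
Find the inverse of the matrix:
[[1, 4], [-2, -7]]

For [[a,b],[c,d]], inverse = (1/det)·[[d,-b],[-c,a]]
det = (1)(-7) - (4)(-2) = -7 - -8 = 1
Inverse = [[-7, -4], [2, 1]]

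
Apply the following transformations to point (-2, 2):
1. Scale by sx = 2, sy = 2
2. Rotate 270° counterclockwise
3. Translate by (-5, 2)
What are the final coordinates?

Step 1: Scale → (-4, 4)
Step 2: Rotate 270° → (4, 4)
Step 3: Translate → (-1, 6)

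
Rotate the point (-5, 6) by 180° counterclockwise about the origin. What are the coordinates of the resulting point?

Rotation matrix for 180°: [[cos 180°, -sin 180°], [sin 180°, cos 180°]] = [[-1, 0], [0, -1]]
[[-1, 0], [0, -1]] × [-5, 6]ᵀ = [5, -6]ᵀ
Result: (5, -6)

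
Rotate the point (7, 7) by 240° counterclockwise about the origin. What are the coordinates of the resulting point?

Rotation matrix for 240°: [[cos 240°, -sin 240°], [sin 240°, cos 240°]] ≈ [[-0.500000, 0.866025], [-0.866025, -0.500000]]
[[-0.500000, 0.866025], [-0.866025, -0.500000]] × [7, 7]ᵀ ≈ [2.5622, -9.5622]ᵀ
Result: (2.5622, -9.5622)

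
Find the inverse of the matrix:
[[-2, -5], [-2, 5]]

For [[a,b],[c,d]], inverse = (1/det)·[[d,-b],[-c,a]]
det = (-2)(5) - (-5)(-2) = -10 - 10 = -20
Inverse = (1/-20)·[[5, 5], [2, -2]]
= [[-1/4, -1/4], [-1/10, 1/10]]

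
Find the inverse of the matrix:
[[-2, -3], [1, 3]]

For [[a,b],[c,d]], inverse = (1/det)·[[d,-b],[-c,a]]
det = (-2)(3) - (-3)(1) = -6 - -3 = -3
Inverse = (1/-3)·[[3, 3], [-1, -2]]
= [[-1, -1], [1/3, 2/3]]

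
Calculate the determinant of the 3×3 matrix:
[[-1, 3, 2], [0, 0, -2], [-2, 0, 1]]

Expansion along first row:
det = -1·det([[0,-2],[0,1]]) - 3·det([[0,-2],[-2,1]]) + 2·det([[0,0],[-2,0]])
    = -1·(0·1 - -2·0) - 3·(0·1 - -2·-2) + 2·(0·0 - 0·-2)
    = -1·0 - 3·-4 + 2·0
    = 0 + 12 + 0 = 12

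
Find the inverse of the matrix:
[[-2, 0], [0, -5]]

For [[a,b],[c,d]], inverse = (1/det)·[[d,-b],[-c,a]]
det = (-2)(-5) - (0)(0) = 10 - 0 = 10
Inverse = (1/10)·[[-5, 0], [0, -2]]
= [[-1/2, 0], [0, -1/5]]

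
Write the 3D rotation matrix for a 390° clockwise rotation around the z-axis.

Rotation matrix for clockwise 390° around z-axis:
A clockwise rotation by 390° is a counterclockwise rotation by -390°.
cos(-390°) = √3/2, sin(-390°) = -1/2
Result: [[√3/2, 1/2, 0], [-1/2, √3/2, 0], [0, 0, 1]]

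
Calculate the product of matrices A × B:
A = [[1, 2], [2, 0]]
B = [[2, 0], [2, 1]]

Matrix multiplication:
C[0][0] = 1×2 + 2×2 = 6
C[0][1] = 1×0 + 2×1 = 2
C[1][0] = 2×2 + 0×2 = 4
C[1][1] = 2×0 + 0×1 = 0
Result: [[6, 2], [4, 0]]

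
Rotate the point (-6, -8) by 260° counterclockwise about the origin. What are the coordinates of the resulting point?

Rotation matrix for 260°: [[cos 260°, -sin 260°], [sin 260°, cos 260°]] ≈ [[-0.173648, 0.984808], [-0.984808, -0.173648]]
[[-0.173648, 0.984808], [-0.984808, -0.173648]] × [-6, -8]ᵀ ≈ [-6.8366, 7.2980]ᵀ
Result: (-6.8366, 7.2980)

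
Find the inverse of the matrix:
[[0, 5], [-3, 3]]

For [[a,b],[c,d]], inverse = (1/det)·[[d,-b],[-c,a]]
det = (0)(3) - (5)(-3) = 0 - -15 = 15
Inverse = (1/15)·[[3, -5], [3, 0]]
= [[1/5, -1/3], [1/5, 0]]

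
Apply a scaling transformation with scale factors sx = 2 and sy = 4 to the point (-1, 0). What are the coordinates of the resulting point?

Scaling matrix:
[[2, 0], [0, 4]]
Result: (-1 × 2, 0 × 4) = (-2, 0)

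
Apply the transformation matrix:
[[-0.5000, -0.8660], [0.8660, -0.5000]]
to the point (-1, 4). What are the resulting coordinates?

Matrix multiplication:
[[-0.5000, -0.8660], [0.8660, -0.5000]] × [-1, 4]ᵀ
= [(-0.5000)(-1) + (-0.8660)(4), (0.8660)(-1) + (-0.5000)(4)]ᵀ
= [-2.9640, -2.8660]ᵀ
Result: (-2.9640, -2.8660)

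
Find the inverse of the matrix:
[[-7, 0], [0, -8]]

For [[a,b],[c,d]], inverse = (1/det)·[[d,-b],[-c,a]]
det = (-7)(-8) - (0)(0) = 56 - 0 = 56
Inverse = (1/56)·[[-8, 0], [0, -7]]
= [[-1/7, 0], [0, -1/8]]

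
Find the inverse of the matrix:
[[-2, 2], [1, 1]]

For [[a,b],[c,d]], inverse = (1/det)·[[d,-b],[-c,a]]
det = (-2)(1) - (2)(1) = -2 - 2 = -4
Inverse = (1/-4)·[[1, -2], [-1, -2]]
= [[-1/4, 1/2], [1/4, 1/2]]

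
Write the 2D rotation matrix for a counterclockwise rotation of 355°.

Rotation matrix formula: [[cos θ, -sin θ], [sin θ, cos θ]]
For θ = 355°:
cos(355°) = 0.9962
sin(355°) = -0.0872
Result: [[0.9962, 0.0872], [-0.0872, 0.9962]]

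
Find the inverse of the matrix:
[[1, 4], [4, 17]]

For [[a,b],[c,d]], inverse = (1/det)·[[d,-b],[-c,a]]
det = (1)(17) - (4)(4) = 17 - 16 = 1
Inverse = [[17, -4], [-4, 1]]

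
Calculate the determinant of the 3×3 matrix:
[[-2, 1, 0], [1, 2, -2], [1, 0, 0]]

Expansion along first row:
det = -2·det([[2,-2],[0,0]]) - 1·det([[1,-2],[1,0]]) + 0·det([[1,2],[1,0]])
    = -2·(2·0 - -2·0) - 1·(1·0 - -2·1) + 0·(1·0 - 2·1)
    = -2·0 - 1·2 + 0·-2
    = 0 + -2 + 0 = -2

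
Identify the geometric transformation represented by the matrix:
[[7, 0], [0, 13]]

This matrix represents: non-uniform scaling by sx = 7, sy = 13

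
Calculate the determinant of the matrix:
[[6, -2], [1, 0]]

For a 2×2 matrix [[a, b], [c, d]], det = ad - bc
det = (6)(0) - (-2)(1) = 0 - -2 = 2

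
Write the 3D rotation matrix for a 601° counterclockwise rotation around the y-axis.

Rotation matrix for counterclockwise 601° around y-axis:
cos(601°) = -0.4848, sin(601°) = -0.8746
Result: [[-0.4848, 0, -0.8746], [0, 1, 0], [0.8746, 0, -0.4848]]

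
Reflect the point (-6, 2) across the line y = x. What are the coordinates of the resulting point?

Reflection across line y = x: (-6, 2) → (2, -6)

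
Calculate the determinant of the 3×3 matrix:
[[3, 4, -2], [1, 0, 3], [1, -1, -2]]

Expansion along first row:
det = 3·det([[0,3],[-1,-2]]) - 4·det([[1,3],[1,-2]]) + -2·det([[1,0],[1,-1]])
    = 3·(0·-2 - 3·-1) - 4·(1·-2 - 3·1) + -2·(1·-1 - 0·1)
    = 3·3 - 4·-5 + -2·-1
    = 9 + 20 + 2 = 31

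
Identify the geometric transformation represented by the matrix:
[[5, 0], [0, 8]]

This matrix represents: non-uniform scaling by sx = 5, sy = 8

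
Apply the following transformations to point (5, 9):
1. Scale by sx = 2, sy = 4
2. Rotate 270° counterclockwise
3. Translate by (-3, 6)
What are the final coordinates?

Step 1: Scale → (10, 36)
Step 2: Rotate 270° → (36, -10)
Step 3: Translate → (33, -4)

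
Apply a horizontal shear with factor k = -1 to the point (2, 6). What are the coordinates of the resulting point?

Shear matrix for horizontal shear with factor k = -1:
[[1, -1], [0, 1]]
Result: (2, 6) → (-4, 6)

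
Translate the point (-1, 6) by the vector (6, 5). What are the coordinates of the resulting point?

Translation by (6, 5) (homogeneous matrix [[1, 0, 6], [0, 1, 5], [0, 0, 1]]):
x' = -1 + 6 = 5
y' = 6 + 5 = 11
Result: (5, 11)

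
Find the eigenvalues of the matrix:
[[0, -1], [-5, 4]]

Characteristic equation: det(A - λI) = 0
λ² - (trace)λ + (det) = 0
trace = 0 + 4 = 4, det = (0)(4) - (-1)(-5) = -5
λ² - (4)λ + (-5) = 0
λ = (4 ± √((4)² - 4·(-5))) / 2 = (4 ± √36) / 2
Solving: λ = -1, 5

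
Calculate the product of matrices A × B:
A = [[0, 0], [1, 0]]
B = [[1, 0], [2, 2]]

Matrix multiplication:
C[0][0] = 0×1 + 0×2 = 0
C[0][1] = 0×0 + 0×2 = 0
C[1][0] = 1×1 + 0×2 = 1
C[1][1] = 1×0 + 0×2 = 0
Result: [[0, 0], [1, 0]]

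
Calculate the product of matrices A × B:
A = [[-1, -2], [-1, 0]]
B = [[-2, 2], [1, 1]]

Matrix multiplication:
C[0][0] = -1×-2 + -2×1 = 0
C[0][1] = -1×2 + -2×1 = -4
C[1][0] = -1×-2 + 0×1 = 2
C[1][1] = -1×2 + 0×1 = -2
Result: [[0, -4], [2, -2]]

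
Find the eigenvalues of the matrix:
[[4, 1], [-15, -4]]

Characteristic equation: det(A - λI) = 0
λ² - (trace)λ + (det) = 0
trace = 4 + -4 = 0, det = (4)(-4) - (1)(-15) = -1
λ² - (0)λ + (-1) = 0
λ = (0 ± √((0)² - 4·(-1))) / 2 = (0 ± √4) / 2
Solving: λ = -1, 1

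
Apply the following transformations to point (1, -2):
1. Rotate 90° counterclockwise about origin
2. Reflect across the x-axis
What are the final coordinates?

Step 1: Rotate 90° → (2, 1)
Step 2: Reflect across x-axis → (2, -1)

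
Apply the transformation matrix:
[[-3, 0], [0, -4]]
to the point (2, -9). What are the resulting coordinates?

Matrix multiplication:
[[-3, 0], [0, -4]] × [2, -9]ᵀ
= [(-3)(2) + (0)(-9), (0)(2) + (-4)(-9)]ᵀ
= [-6, 36]ᵀ
Result: (-6, 36)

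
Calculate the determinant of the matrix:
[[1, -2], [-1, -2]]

For a 2×2 matrix [[a, b], [c, d]], det = ad - bc
det = (1)(-2) - (-2)(-1) = -2 - 2 = -4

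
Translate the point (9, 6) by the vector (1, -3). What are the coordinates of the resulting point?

Translation by (1, -3) (homogeneous matrix [[1, 0, 1], [0, 1, -3], [0, 0, 1]]):
x' = 9 + 1 = 10
y' = 6 + -3 = 3
Result: (10, 3)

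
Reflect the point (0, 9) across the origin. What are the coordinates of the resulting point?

Reflection across origin: (0, 9) → (0, -9)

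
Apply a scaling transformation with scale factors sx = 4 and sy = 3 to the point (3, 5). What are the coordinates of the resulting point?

Scaling matrix:
[[4, 0], [0, 3]]
Result: (3 × 4, 5 × 3) = (12, 15)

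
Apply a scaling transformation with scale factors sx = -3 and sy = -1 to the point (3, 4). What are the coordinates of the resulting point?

Scaling matrix:
[[-3, 0], [0, -1]]
Result: (3 × -3, 4 × -1) = (-9, -4)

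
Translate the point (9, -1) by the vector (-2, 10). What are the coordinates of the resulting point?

Translation by (-2, 10) (homogeneous matrix [[1, 0, -2], [0, 1, 10], [0, 0, 1]]):
x' = 9 + -2 = 7
y' = -1 + 10 = 9
Result: (7, 9)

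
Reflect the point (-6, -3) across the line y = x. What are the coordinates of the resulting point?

Reflection across line y = x: (-6, -3) → (-3, -6)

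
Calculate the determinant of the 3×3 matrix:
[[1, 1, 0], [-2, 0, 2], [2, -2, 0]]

Expansion along first row:
det = 1·det([[0,2],[-2,0]]) - 1·det([[-2,2],[2,0]]) + 0·det([[-2,0],[2,-2]])
    = 1·(0·0 - 2·-2) - 1·(-2·0 - 2·2) + 0·(-2·-2 - 0·2)
    = 1·4 - 1·-4 + 0·4
    = 4 + 4 + 0 = 8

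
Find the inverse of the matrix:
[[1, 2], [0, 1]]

For [[a,b],[c,d]], inverse = (1/det)·[[d,-b],[-c,a]]
det = (1)(1) - (2)(0) = 1 - 0 = 1
Inverse = [[1, -2], [0, 1]]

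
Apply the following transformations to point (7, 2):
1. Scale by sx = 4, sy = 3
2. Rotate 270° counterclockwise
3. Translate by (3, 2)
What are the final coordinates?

Step 1: Scale → (28, 6)
Step 2: Rotate 270° → (6, -28)
Step 3: Translate → (9, -26)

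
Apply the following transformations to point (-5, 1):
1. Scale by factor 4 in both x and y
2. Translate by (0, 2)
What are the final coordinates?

Step 1: Scale (-5, 1) by 4 → (-20, 4)
Step 2: Translate by (0, 2) → (-20, 6)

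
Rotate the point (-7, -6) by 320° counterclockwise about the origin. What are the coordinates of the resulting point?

Rotation matrix for 320°: [[cos 320°, -sin 320°], [sin 320°, cos 320°]] ≈ [[0.766044, 0.642788], [-0.642788, 0.766044]]
[[0.766044, 0.642788], [-0.642788, 0.766044]] × [-7, -6]ᵀ ≈ [-9.2190, -0.0968]ᵀ
Result: (-9.2190, -0.0968)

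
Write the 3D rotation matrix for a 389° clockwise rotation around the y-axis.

Rotation matrix for clockwise 389° around y-axis:
A clockwise rotation by 389° is a counterclockwise rotation by -389°.
cos(-389°) = 0.8746, sin(-389°) = -0.4848
Result: [[0.8746, 0, -0.4848], [0, 1, 0], [0.4848, 0, 0.8746]]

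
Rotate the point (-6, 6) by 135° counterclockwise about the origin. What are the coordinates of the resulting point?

Rotation matrix for 135°: [[cos 135°, -sin 135°], [sin 135°, cos 135°]] ≈ [[-0.707107, -0.707107], [0.707107, -0.707107]]
[[-0.707107, -0.707107], [0.707107, -0.707107]] × [-6, 6]ᵀ ≈ [0, -8.4853]ᵀ
Result: (0, -8.4853)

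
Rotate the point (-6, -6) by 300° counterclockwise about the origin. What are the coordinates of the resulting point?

Rotation matrix for 300°: [[cos 300°, -sin 300°], [sin 300°, cos 300°]] ≈ [[0.500000, 0.866025], [-0.866025, 0.500000]]
[[0.500000, 0.866025], [-0.866025, 0.500000]] × [-6, -6]ᵀ ≈ [-8.1962, 2.1962]ᵀ
Result: (-8.1962, 2.1962)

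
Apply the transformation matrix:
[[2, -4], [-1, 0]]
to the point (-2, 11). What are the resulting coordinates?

Matrix multiplication:
[[2, -4], [-1, 0]] × [-2, 11]ᵀ
= [(2)(-2) + (-4)(11), (-1)(-2) + (0)(11)]ᵀ
= [-48, 2]ᵀ
Result: (-48, 2)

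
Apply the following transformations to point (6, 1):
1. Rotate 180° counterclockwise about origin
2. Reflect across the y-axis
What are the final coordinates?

Step 1: Rotate 180° → (-6, -1)
Step 2: Reflect across y-axis → (6, -1)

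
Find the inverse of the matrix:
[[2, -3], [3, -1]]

For [[a,b],[c,d]], inverse = (1/det)·[[d,-b],[-c,a]]
det = (2)(-1) - (-3)(3) = -2 - -9 = 7
Inverse = (1/7)·[[-1, 3], [-3, 2]]
= [[-1/7, 3/7], [-3/7, 2/7]]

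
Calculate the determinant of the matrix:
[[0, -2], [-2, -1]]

For a 2×2 matrix [[a, b], [c, d]], det = ad - bc
det = (0)(-1) - (-2)(-2) = 0 - 4 = -4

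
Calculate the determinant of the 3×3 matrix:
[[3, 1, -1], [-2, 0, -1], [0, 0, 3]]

Expansion along first row:
det = 3·det([[0,-1],[0,3]]) - 1·det([[-2,-1],[0,3]]) + -1·det([[-2,0],[0,0]])
    = 3·(0·3 - -1·0) - 1·(-2·3 - -1·0) + -1·(-2·0 - 0·0)
    = 3·0 - 1·-6 + -1·0
    = 0 + 6 + 0 = 6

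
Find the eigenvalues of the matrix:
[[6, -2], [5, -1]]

Characteristic equation: det(A - λI) = 0
λ² - (trace)λ + (det) = 0
trace = 6 + -1 = 5, det = (6)(-1) - (-2)(5) = 4
λ² - (5)λ + (4) = 0
λ = (5 ± √((5)² - 4·(4))) / 2 = (5 ± √9) / 2
Solving: λ = 1, 4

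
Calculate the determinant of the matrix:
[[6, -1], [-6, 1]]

For a 2×2 matrix [[a, b], [c, d]], det = ad - bc
det = (6)(1) - (-1)(-6) = 6 - 6 = 0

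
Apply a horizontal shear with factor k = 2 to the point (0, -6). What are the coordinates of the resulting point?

Shear matrix for horizontal shear with factor k = 2:
[[1, 2], [0, 1]]
Result: (0, -6) → (-12, -6)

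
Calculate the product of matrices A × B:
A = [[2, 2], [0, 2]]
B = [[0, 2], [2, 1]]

Matrix multiplication:
C[0][0] = 2×0 + 2×2 = 4
C[0][1] = 2×2 + 2×1 = 6
C[1][0] = 0×0 + 2×2 = 4
C[1][1] = 0×2 + 2×1 = 2
Result: [[4, 6], [4, 2]]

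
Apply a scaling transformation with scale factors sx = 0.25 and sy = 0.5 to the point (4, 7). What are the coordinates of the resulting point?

Scaling matrix:
[[0.25, 0], [0, 0.50]]
Result: (4 × 0.25, 7 × 0.5) = (1, 3.5)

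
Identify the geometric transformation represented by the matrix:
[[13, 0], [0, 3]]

This matrix represents: non-uniform scaling by sx = 13, sy = 3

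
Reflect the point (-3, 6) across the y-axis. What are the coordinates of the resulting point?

Reflection across y-axis: (-3, 6) → (3, 6)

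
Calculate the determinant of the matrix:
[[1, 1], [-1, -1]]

For a 2×2 matrix [[a, b], [c, d]], det = ad - bc
det = (1)(-1) - (1)(-1) = -1 - -1 = 0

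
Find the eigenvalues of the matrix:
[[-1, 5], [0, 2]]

Characteristic equation: det(A - λI) = 0
λ² - (trace)λ + (det) = 0
trace = -1 + 2 = 1, det = (-1)(2) - (5)(0) = -2
λ² - (1)λ + (-2) = 0
λ = (1 ± √((1)² - 4·(-2))) / 2 = (1 ± √9) / 2
Solving: λ = -1, 2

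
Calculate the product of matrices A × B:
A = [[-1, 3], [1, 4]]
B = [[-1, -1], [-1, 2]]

Matrix multiplication:
C[0][0] = -1×-1 + 3×-1 = -2
C[0][1] = -1×-1 + 3×2 = 7
C[1][0] = 1×-1 + 4×-1 = -5
C[1][1] = 1×-1 + 4×2 = 7
Result: [[-2, 7], [-5, 7]]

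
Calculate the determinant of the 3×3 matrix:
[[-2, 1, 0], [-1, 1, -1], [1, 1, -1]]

Expansion along first row:
det = -2·det([[1,-1],[1,-1]]) - 1·det([[-1,-1],[1,-1]]) + 0·det([[-1,1],[1,1]])
    = -2·(1·-1 - -1·1) - 1·(-1·-1 - -1·1) + 0·(-1·1 - 1·1)
    = -2·0 - 1·2 + 0·-2
    = 0 + -2 + 0 = -2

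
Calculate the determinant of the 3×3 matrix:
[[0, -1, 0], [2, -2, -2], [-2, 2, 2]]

Expansion along first row:
det = 0·det([[-2,-2],[2,2]]) - -1·det([[2,-2],[-2,2]]) + 0·det([[2,-2],[-2,2]])
    = 0·(-2·2 - -2·2) - -1·(2·2 - -2·-2) + 0·(2·2 - -2·-2)
    = 0·0 - -1·0 + 0·0
    = 0 + 0 + 0 = 0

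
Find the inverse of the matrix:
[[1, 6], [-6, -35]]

For [[a,b],[c,d]], inverse = (1/det)·[[d,-b],[-c,a]]
det = (1)(-35) - (6)(-6) = -35 - -36 = 1
Inverse = [[-35, -6], [6, 1]]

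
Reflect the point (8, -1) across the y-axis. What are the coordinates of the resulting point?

Reflection across y-axis: (8, -1) → (-8, -1)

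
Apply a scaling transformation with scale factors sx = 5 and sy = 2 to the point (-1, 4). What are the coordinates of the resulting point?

Scaling matrix:
[[5, 0], [0, 2]]
Result: (-1 × 5, 4 × 2) = (-5, 8)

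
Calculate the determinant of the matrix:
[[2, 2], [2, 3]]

For a 2×2 matrix [[a, b], [c, d]], det = ad - bc
det = (2)(3) - (2)(2) = 6 - 4 = 2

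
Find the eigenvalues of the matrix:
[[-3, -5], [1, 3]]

Characteristic equation: det(A - λI) = 0
λ² - (trace)λ + (det) = 0
trace = -3 + 3 = 0, det = (-3)(3) - (-5)(1) = -4
λ² - (0)λ + (-4) = 0
λ = (0 ± √((0)² - 4·(-4))) / 2 = (0 ± √16) / 2
Solving: λ = -2, 2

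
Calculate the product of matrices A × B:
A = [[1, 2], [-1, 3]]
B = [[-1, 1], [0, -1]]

Matrix multiplication:
C[0][0] = 1×-1 + 2×0 = -1
C[0][1] = 1×1 + 2×-1 = -1
C[1][0] = -1×-1 + 3×0 = 1
C[1][1] = -1×1 + 3×-1 = -4
Result: [[-1, -1], [1, -4]]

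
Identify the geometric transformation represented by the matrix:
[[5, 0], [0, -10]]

This matrix represents: non-uniform scaling by sx = 5, sy = -10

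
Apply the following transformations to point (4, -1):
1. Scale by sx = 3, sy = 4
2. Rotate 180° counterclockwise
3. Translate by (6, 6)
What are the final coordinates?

Step 1: Scale → (12, -4)
Step 2: Rotate 180° → (-12, 4)
Step 3: Translate → (-6, 10)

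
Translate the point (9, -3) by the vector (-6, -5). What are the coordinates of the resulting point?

Translation by (-6, -5) (homogeneous matrix [[1, 0, -6], [0, 1, -5], [0, 0, 1]]):
x' = 9 + -6 = 3
y' = -3 + -5 = -8
Result: (3, -8)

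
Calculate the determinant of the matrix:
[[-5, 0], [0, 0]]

For a 2×2 matrix [[a, b], [c, d]], det = ad - bc
det = (-5)(0) - (0)(0) = 0 - 0 = 0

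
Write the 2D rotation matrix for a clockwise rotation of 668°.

Rotation matrix formula: [[cos θ, -sin θ], [sin θ, cos θ]]
A clockwise rotation by 668° is equivalent to a counterclockwise rotation by -668°.
For θ = -668°:
cos(-668°) = 0.6157
sin(-668°) = 0.7880
Result: [[0.6157, -0.7880], [0.7880, 0.6157]]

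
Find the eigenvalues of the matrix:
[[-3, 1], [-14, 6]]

Characteristic equation: det(A - λI) = 0
λ² - (trace)λ + (det) = 0
trace = -3 + 6 = 3, det = (-3)(6) - (1)(-14) = -4
λ² - (3)λ + (-4) = 0
λ = (3 ± √((3)² - 4·(-4))) / 2 = (3 ± √25) / 2
Solving: λ = -1, 4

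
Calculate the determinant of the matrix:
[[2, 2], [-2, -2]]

For a 2×2 matrix [[a, b], [c, d]], det = ad - bc
det = (2)(-2) - (2)(-2) = -4 - -4 = 0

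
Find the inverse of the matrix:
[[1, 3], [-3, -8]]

For [[a,b],[c,d]], inverse = (1/det)·[[d,-b],[-c,a]]
det = (1)(-8) - (3)(-3) = -8 - -9 = 1
Inverse = [[-8, -3], [3, 1]]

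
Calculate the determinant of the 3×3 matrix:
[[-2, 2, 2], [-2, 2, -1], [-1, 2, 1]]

Expansion along first row:
det = -2·det([[2,-1],[2,1]]) - 2·det([[-2,-1],[-1,1]]) + 2·det([[-2,2],[-1,2]])
    = -2·(2·1 - -1·2) - 2·(-2·1 - -1·-1) + 2·(-2·2 - 2·-1)
    = -2·4 - 2·-3 + 2·-2
    = -8 + 6 + -4 = -6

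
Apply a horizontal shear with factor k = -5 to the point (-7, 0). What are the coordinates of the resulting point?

Shear matrix for horizontal shear with factor k = -5:
[[1, -5], [0, 1]]
Result: (-7, 0) → (-7, 0)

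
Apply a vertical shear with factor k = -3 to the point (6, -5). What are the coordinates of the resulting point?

Shear matrix for vertical shear with factor k = -3:
[[1, 0], [-3, 1]]
Result: (6, -5) → (6, -23)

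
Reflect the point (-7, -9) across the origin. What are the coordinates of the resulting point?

Reflection across origin: (-7, -9) → (7, 9)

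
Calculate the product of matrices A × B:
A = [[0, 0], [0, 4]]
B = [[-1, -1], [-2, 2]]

Matrix multiplication:
C[0][0] = 0×-1 + 0×-2 = 0
C[0][1] = 0×-1 + 0×2 = 0
C[1][0] = 0×-1 + 4×-2 = -8
C[1][1] = 0×-1 + 4×2 = 8
Result: [[0, 0], [-8, 8]]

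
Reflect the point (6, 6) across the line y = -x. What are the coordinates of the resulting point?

Reflection across line y = -x: (6, 6) → (-6, -6)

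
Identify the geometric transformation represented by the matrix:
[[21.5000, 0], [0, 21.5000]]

This matrix represents: uniform scaling by factor 21.5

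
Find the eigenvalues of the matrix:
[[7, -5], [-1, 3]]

Characteristic equation: det(A - λI) = 0
λ² - (trace)λ + (det) = 0
trace = 7 + 3 = 10, det = (7)(3) - (-5)(-1) = 16
λ² - (10)λ + (16) = 0
λ = (10 ± √((10)² - 4·(16))) / 2 = (10 ± √36) / 2
Solving: λ = 2, 8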